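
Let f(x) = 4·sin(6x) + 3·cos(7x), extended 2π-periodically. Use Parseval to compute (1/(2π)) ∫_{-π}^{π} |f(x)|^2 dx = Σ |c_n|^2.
Σ |c_n|^2 = 25/2

Expand |f|^2 and use orthogonality of {sin(nx), cos(mx)} on [-π, π]:
  ∫_{-π}^{π} sin(nx)^2 dx = π, ∫ cos(mx)^2 dx = π, and cross terms integrate to 0.
So ∫_{-π}^{π} f(x)^2 dx = 4^2 · π + 3^2 · π = (16 + 9)π.
Divide by 2π: (16 + 9)/2 = 25/2.
By Parseval, this equals Σ |c_n|^2.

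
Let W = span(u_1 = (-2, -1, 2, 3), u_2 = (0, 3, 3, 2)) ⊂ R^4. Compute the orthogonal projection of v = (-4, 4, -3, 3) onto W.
proj_W(v) = (-146/315, 32/45, 443/315, 139/105)

Set up U = [u_1 | ... | u_2] ∈ R^(4×2). The projector onto W = col(U) is P = U (U^T U)^(-1) U^T.
Compute U^T U =
  [18, 9]
  [9, 22],
and U^T v = (7, 9).
Solve U^T U · c = U^T v for the coefficients: c = (73/315, 11/35). The projection is proj_W(v) = U c.
Check: (v - proj_W(v)) · u_1 = 0  (should be 0).
Check: (v - proj_W(v)) · u_2 = 0  (should be 0).
Result: proj_W(v) = (-146/315, 32/45, 443/315, 139/105).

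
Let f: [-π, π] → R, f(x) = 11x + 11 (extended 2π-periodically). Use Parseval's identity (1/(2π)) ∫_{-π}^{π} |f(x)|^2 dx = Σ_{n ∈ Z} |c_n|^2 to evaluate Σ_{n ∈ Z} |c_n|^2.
Σ |c_n|^2 = 121π^2/3 + 121

Expand and integrate term by term over [-π, π]:
  ∫ (11x)^2 dx = 121·(2π^3/3); ∫ 2·11·(11)·x dx = 0 (odd integrand); ∫ 11^2 dx = 121·2π.
So (1/(2π)) ∫_{-π}^{π} (11x + 11)^2 dx = 121π^2/3 + 121 = 121π^2/3 + 121.
Parseval ⇒ Σ |c_n|^2 = 121π^2/3 + 121.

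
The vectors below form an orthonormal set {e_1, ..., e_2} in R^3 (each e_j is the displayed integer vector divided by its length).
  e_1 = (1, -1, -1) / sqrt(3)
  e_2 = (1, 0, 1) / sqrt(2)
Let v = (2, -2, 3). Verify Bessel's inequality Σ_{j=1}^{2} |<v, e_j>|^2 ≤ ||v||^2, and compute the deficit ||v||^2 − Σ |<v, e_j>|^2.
Σ |<v, e_j>|^2 = 77/6; ||v||^2 = 17; deficit = 25/6

Write each e_j = u_j / sqrt(<u_j, u_j>) where u_j is the displayed integer vector. Then <v, e_j> = <v, u_j> / sqrt(<u_j, u_j>), so |<v, e_j>|^2 = <v, u_j>^2 / <u_j, u_j>.
Coefficients: <v, e_1> = 1/sqrt(3), <v, e_2> = 5/sqrt(2).
Square and sum: Σ |<v, e_j>|^2 = 77/6.
Compute ||v||^2 = v·v = 17.
Deficit = 17 − 77/6 = 25/6 ≥ 0, confirming Bessel's inequality. (The deficit equals ||v − Σ <v,e_j> e_j||^2, the squared distance from v to span{e_j}.)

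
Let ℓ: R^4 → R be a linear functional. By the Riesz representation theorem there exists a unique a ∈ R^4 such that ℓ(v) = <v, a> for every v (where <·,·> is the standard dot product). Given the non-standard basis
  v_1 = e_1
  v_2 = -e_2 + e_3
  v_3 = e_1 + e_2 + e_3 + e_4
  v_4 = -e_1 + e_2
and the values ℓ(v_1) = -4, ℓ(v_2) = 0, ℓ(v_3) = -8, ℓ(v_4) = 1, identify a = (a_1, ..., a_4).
a = (-4, -3, -3, 2)

Write a = (a_1, ..., a_4) in the standard basis. For each basis vector v_i, ℓ(v_i) = <v_i, a> is a linear equation in the a_j's. Collect the n equations into a matrix system V a = ℓ, where row i of V is v_i (expressed in the standard basis). Since V is invertible (lower-triangular with 1s on the diagonal, up to permutation), solve by back-substitution:
  V =
[[1, 0, 0, 0],
 [0, -1, 1, 0],
 [1, 1, 1, 1],
 [-1, 1, 0, 0]]
  V a = (-4, 0, -8, 1)
Solving gives a = (-4, -3, -3, 2).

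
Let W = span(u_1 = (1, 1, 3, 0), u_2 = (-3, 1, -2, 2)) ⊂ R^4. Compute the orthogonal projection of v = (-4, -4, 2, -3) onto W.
proj_W(v) = (31/67, -45/67, -40/67, -38/67)

Set up U = [u_1 | ... | u_2] ∈ R^(4×2). The projector onto W = col(U) is P = U (U^T U)^(-1) U^T.
Compute U^T U =
  [11, -8]
  [-8, 18],
and U^T v = (-2, -2).
Solve U^T U · c = U^T v for the coefficients: c = (-26/67, -19/67). The projection is proj_W(v) = U c.
Check: (v - proj_W(v)) · u_1 = 0  (should be 0).
Check: (v - proj_W(v)) · u_2 = 0  (should be 0).
Result: proj_W(v) = (31/67, -45/67, -40/67, -38/67).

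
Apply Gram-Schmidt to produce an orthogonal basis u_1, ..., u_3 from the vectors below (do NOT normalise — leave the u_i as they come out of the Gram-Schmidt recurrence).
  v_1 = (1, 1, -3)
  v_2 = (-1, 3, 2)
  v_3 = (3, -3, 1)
Orthogonal basis:
  u_1 = (1, 1, -3)
  u_2 = (-7/11, 37/11, 10/11)
  u_3 = (187/69, 17/69, 68/69)

Apply the Gram-Schmidt recurrence
  u_1 = v_1
  u_i = v_i − Σ_{j<i} ((v_i · u_j) / (u_j · u_j)) · u_j.

Step by step this gives:
  u_1 = (1, 1, -3)
  u_2 = (-7/11, 37/11, 10/11)
  u_3 = (187/69, 17/69, 68/69)

Orthogonality check:
  u_2 · u_1 = 0 (should be 0)
  u_3 · u_1 = 0 (should be 0)
  u_3 · u_2 = 0 (should be 0)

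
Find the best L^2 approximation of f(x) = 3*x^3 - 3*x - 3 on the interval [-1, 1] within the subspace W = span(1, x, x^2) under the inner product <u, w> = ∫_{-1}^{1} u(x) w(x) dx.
g(x) = -6*x/5 - 3

The best approximation g ∈ W is the orthogonal projection of f onto W. Writing g = a_0 + a_1 x + a_2 x^2, the coefficients solve the normal equations G · a = b where
  G_{ij} = <φ_i, φ_j> and b_i = <f, φ_i>, with φ_0 = 1, φ_1 = x, φ_2 = x^2.
G =
  [2, 0, 2/3]
  [0, 2/3, 0]
  [2/3, 0, 2/5],
b = (-6, -4/5, -2).
Solving gives a_0 = -3, a_1 = -6/5, a_2 = 0, so
  g(x) = -6*x/5 - 3.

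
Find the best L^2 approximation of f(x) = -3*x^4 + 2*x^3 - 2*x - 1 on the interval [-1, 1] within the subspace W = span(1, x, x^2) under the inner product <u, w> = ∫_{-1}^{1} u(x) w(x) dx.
g(x) = -18*x^2/7 - 4*x/5 - 26/35

The best approximation g ∈ W is the orthogonal projection of f onto W. Writing g = a_0 + a_1 x + a_2 x^2, the coefficients solve the normal equations G · a = b where
  G_{ij} = <φ_i, φ_j> and b_i = <f, φ_i>, with φ_0 = 1, φ_1 = x, φ_2 = x^2.
G =
  [2, 0, 2/3]
  [0, 2/3, 0]
  [2/3, 0, 2/5],
b = (-16/5, -8/15, -32/21).
Solving gives a_0 = -26/35, a_1 = -4/5, a_2 = -18/7, so
  g(x) = -18*x^2/7 - 4*x/5 - 26/35.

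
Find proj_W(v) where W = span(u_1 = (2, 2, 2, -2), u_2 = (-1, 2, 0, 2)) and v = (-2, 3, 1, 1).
proj_W(v) = (-22/35, 101/35, 19/35, 9/5)

Set up U = [u_1 | ... | u_2] ∈ R^(4×2). The projector onto W = col(U) is P = U (U^T U)^(-1) U^T.
Compute U^T U =
  [16, -2]
  [-2, 9],
and U^T v = (2, 10).
Solve U^T U · c = U^T v for the coefficients: c = (19/70, 41/35). The projection is proj_W(v) = U c.
Check: (v - proj_W(v)) · u_1 = 0  (should be 0).
Check: (v - proj_W(v)) · u_2 = 0  (should be 0).
Result: proj_W(v) = (-22/35, 101/35, 19/35, 9/5).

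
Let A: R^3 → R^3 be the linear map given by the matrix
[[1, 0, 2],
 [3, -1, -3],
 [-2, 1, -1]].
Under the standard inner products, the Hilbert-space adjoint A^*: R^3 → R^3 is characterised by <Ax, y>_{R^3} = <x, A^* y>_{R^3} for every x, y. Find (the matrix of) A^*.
A^* = A^T =
[[1, 3, -2],
 [0, -1, 1],
 [2, -3, -1]]

For real matrices with standard dot products, the defining identity <Ax, y> = <x, A^* y> gives (Ax)^T y = x^T (A^*) y, i.e. x^T A^T y = x^T (A^*) y. Since this holds for all x, y, we must have A^* = A^T. Therefore
A^* =
[[1, 3, -2],
 [0, -1, 1],
 [2, -3, -1]].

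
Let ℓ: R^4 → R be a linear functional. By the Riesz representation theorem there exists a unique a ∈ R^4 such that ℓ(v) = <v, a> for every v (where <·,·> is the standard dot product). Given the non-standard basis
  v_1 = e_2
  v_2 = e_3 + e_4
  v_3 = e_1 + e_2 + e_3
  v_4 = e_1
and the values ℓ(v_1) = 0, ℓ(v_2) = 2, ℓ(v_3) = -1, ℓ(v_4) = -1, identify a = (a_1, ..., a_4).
a = (-1, 0, 0, 2)

Write a = (a_1, ..., a_4) in the standard basis. For each basis vector v_i, ℓ(v_i) = <v_i, a> is a linear equation in the a_j's. Collect the n equations into a matrix system V a = ℓ, where row i of V is v_i (expressed in the standard basis). Since V is invertible (lower-triangular with 1s on the diagonal, up to permutation), solve by back-substitution:
  V =
[[0, 1, 0, 0],
 [0, 0, 1, 1],
 [1, 1, 1, 0],
 [1, 0, 0, 0]]
  V a = (0, 2, -1, -1)
Solving gives a = (-1, 0, 0, 2).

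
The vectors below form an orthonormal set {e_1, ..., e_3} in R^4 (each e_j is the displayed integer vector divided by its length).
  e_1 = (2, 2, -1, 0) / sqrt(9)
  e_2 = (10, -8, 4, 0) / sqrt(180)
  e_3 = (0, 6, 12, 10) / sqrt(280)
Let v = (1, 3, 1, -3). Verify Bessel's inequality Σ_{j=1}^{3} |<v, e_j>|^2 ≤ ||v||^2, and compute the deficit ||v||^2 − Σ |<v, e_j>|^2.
Σ |<v, e_j>|^2 = 6; ||v||^2 = 20; deficit = 14

Write each e_j = u_j / sqrt(<u_j, u_j>) where u_j is the displayed integer vector. Then <v, e_j> = <v, u_j> / sqrt(<u_j, u_j>), so |<v, e_j>|^2 = <v, u_j>^2 / <u_j, u_j>.
Coefficients: <v, e_1> = 7/sqrt(9), <v, e_2> = -10/sqrt(180), <v, e_3> = 0/sqrt(280).
Square and sum: Σ |<v, e_j>|^2 = 6.
Compute ||v||^2 = v·v = 20.
Deficit = 20 − 6 = 14 ≥ 0, confirming Bessel's inequality. (The deficit equals ||v − Σ <v,e_j> e_j||^2, the squared distance from v to span{e_j}.)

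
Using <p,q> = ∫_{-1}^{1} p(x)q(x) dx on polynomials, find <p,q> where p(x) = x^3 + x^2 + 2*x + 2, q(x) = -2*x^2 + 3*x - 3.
<p,q> = -184/15

Expand the product: p(x)·q(x) = -2*x^5 + x^4 - 4*x^3 - x^2 - 6.
∫_{-1}^{1} of each monomial x^k gives [2/(k+1) if k even, 0 if k odd]. Integrating term-by-term (or equivalently evaluating the antiderivative F(x) = -x^6/3 + x^5/5 - x^4 - x^3/3 - 6*x at the endpoints):
  F(1) − F(−1) = -112/15 − (24/5) = -184/15.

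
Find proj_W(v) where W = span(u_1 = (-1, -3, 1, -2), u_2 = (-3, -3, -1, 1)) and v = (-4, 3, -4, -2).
proj_W(v) = (-215/219, 25/73, -265/219, 410/219)

Set up U = [u_1 | ... | u_2] ∈ R^(4×2). The projector onto W = col(U) is P = U (U^T U)^(-1) U^T.
Compute U^T U =
  [15, 9]
  [9, 20],
and U^T v = (-5, 5).
Solve U^T U · c = U^T v for the coefficients: c = (-145/219, 40/73). The projection is proj_W(v) = U c.
Check: (v - proj_W(v)) · u_1 = 0  (should be 0).
Check: (v - proj_W(v)) · u_2 = 0  (should be 0).
Result: proj_W(v) = (-215/219, 25/73, -265/219, 410/219).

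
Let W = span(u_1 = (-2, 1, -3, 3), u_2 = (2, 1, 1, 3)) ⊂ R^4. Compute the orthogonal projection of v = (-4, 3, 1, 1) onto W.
proj_W(v) = (-4/3, 1/3, -5/3, 1)

Set up U = [u_1 | ... | u_2] ∈ R^(4×2). The projector onto W = col(U) is P = U (U^T U)^(-1) U^T.
Compute U^T U =
  [23, 3]
  [3, 15],
and U^T v = (11, -1).
Solve U^T U · c = U^T v for the coefficients: c = (1/2, -1/6). The projection is proj_W(v) = U c.
Check: (v - proj_W(v)) · u_1 = 0  (should be 0).
Check: (v - proj_W(v)) · u_2 = 0  (should be 0).
Result: proj_W(v) = (-4/3, 1/3, -5/3, 1).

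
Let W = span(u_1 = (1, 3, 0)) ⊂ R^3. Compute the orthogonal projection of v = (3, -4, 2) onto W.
proj_W(v) = (-9/10, -27/10, 0)

Set up U = [u_1 | ... | u_1] ∈ R^(3×1). The projector onto W = col(U) is P = U (U^T U)^(-1) U^T.
Compute U^T U =
  [10],
and U^T v = (-9).
Solve U^T U · c = U^T v for the coefficients: c = (-9/10). The projection is proj_W(v) = U c.
Check: (v - proj_W(v)) · u_1 = 0  (should be 0).
Result: proj_W(v) = (-9/10, -27/10, 0).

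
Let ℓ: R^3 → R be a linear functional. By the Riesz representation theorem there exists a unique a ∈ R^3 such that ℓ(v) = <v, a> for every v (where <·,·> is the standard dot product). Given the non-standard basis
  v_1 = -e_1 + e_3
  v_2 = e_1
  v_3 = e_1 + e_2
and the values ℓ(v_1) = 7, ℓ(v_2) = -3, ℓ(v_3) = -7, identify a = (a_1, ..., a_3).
a = (-3, -4, 4)

Write a = (a_1, ..., a_3) in the standard basis. For each basis vector v_i, ℓ(v_i) = <v_i, a> is a linear equation in the a_j's. Collect the n equations into a matrix system V a = ℓ, where row i of V is v_i (expressed in the standard basis). Since V is invertible (lower-triangular with 1s on the diagonal, up to permutation), solve by back-substitution:
  V =
[[-1, 0, 1],
 [1, 0, 0],
 [1, 1, 0]]
  V a = (7, -3, -7)
Solving gives a = (-3, -4, 4).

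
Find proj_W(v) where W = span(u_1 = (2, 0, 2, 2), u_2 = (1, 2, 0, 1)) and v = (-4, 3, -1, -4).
proj_W(v) = (-19/7, 12/7, -25/7, -19/7)

Set up U = [u_1 | ... | u_2] ∈ R^(4×2). The projector onto W = col(U) is P = U (U^T U)^(-1) U^T.
Compute U^T U =
  [12, 4]
  [4, 6],
and U^T v = (-18, -2).
Solve U^T U · c = U^T v for the coefficients: c = (-25/14, 6/7). The projection is proj_W(v) = U c.
Check: (v - proj_W(v)) · u_1 = 0  (should be 0).
Check: (v - proj_W(v)) · u_2 = 0  (should be 0).
Result: proj_W(v) = (-19/7, 12/7, -25/7, -19/7).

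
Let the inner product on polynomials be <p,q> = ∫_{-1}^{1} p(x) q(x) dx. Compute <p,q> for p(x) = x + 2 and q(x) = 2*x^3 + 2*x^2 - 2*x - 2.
<p,q> = -88/15

Expand the product: p(x)·q(x) = 2*x^4 + 6*x^3 + 2*x^2 - 6*x - 4.
∫_{-1}^{1} of each monomial x^k gives [2/(k+1) if k even, 0 if k odd]. Integrating term-by-term (or equivalently evaluating the antiderivative F(x) = 2*x^5/5 + 3*x^4/2 + 2*x^3/3 - 3*x^2 - 4*x at the endpoints):
  F(1) − F(−1) = -133/30 − (43/30) = -88/15.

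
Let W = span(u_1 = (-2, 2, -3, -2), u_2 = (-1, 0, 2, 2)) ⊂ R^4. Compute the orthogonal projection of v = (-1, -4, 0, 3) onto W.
proj_W(v) = (53/125, -104/125, 258/125, 206/125)

Set up U = [u_1 | ... | u_2] ∈ R^(4×2). The projector onto W = col(U) is P = U (U^T U)^(-1) U^T.
Compute U^T U =
  [21, -8]
  [-8, 9],
and U^T v = (-12, 7).
Solve U^T U · c = U^T v for the coefficients: c = (-52/125, 51/125). The projection is proj_W(v) = U c.
Check: (v - proj_W(v)) · u_1 = 0  (should be 0).
Check: (v - proj_W(v)) · u_2 = 0  (should be 0).
Result: proj_W(v) = (53/125, -104/125, 258/125, 206/125).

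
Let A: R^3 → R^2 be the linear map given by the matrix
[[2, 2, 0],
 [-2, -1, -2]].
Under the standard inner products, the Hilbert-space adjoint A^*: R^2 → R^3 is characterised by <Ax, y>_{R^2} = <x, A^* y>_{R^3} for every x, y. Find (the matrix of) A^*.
A^* = A^T =
[[2, -2],
 [2, -1],
 [0, -2]]

For real matrices with standard dot products, the defining identity <Ax, y> = <x, A^* y> gives (Ax)^T y = x^T (A^*) y, i.e. x^T A^T y = x^T (A^*) y. Since this holds for all x, y, we must have A^* = A^T. Therefore
A^* =
[[2, -2],
 [2, -1],
 [0, -2]].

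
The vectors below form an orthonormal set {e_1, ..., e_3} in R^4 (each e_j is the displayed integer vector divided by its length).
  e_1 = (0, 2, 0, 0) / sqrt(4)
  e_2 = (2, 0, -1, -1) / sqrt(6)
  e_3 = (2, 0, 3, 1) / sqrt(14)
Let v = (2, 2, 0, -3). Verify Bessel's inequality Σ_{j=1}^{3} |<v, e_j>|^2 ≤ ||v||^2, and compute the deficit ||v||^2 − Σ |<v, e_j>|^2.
Σ |<v, e_j>|^2 = 257/21; ||v||^2 = 17; deficit = 100/21

Write each e_j = u_j / sqrt(<u_j, u_j>) where u_j is the displayed integer vector. Then <v, e_j> = <v, u_j> / sqrt(<u_j, u_j>), so |<v, e_j>|^2 = <v, u_j>^2 / <u_j, u_j>.
Coefficients: <v, e_1> = 4/sqrt(4), <v, e_2> = 7/sqrt(6), <v, e_3> = 1/sqrt(14).
Square and sum: Σ |<v, e_j>|^2 = 257/21.
Compute ||v||^2 = v·v = 17.
Deficit = 17 − 257/21 = 100/21 ≥ 0, confirming Bessel's inequality. (The deficit equals ||v − Σ <v,e_j> e_j||^2, the squared distance from v to span{e_j}.)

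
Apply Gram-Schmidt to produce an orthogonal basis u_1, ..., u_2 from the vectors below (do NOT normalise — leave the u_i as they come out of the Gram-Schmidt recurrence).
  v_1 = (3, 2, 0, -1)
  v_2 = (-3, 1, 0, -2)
Orthogonal basis:
  u_1 = (3, 2, 0, -1)
  u_2 = (-27/14, 12/7, 0, -33/14)

Apply the Gram-Schmidt recurrence
  u_1 = v_1
  u_i = v_i − Σ_{j<i} ((v_i · u_j) / (u_j · u_j)) · u_j.

Step by step this gives:
  u_1 = (3, 2, 0, -1)
  u_2 = (-27/14, 12/7, 0, -33/14)

Orthogonality check:
  u_2 · u_1 = 0 (should be 0)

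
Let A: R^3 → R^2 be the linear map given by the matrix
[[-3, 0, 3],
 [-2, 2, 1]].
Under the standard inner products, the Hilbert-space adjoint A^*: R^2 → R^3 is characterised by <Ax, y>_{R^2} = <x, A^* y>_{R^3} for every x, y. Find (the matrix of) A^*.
A^* = A^T =
[[-3, -2],
 [0, 2],
 [3, 1]]

For real matrices with standard dot products, the defining identity <Ax, y> = <x, A^* y> gives (Ax)^T y = x^T (A^*) y, i.e. x^T A^T y = x^T (A^*) y. Since this holds for all x, y, we must have A^* = A^T. Therefore
A^* =
[[-3, -2],
 [0, 2],
 [3, 1]].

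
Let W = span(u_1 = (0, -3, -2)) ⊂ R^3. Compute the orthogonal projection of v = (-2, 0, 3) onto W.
proj_W(v) = (0, 18/13, 12/13)

Set up U = [u_1 | ... | u_1] ∈ R^(3×1). The projector onto W = col(U) is P = U (U^T U)^(-1) U^T.
Compute U^T U =
  [13],
and U^T v = (-6).
Solve U^T U · c = U^T v for the coefficients: c = (-6/13). The projection is proj_W(v) = U c.
Check: (v - proj_W(v)) · u_1 = 0  (should be 0).
Result: proj_W(v) = (0, 18/13, 12/13).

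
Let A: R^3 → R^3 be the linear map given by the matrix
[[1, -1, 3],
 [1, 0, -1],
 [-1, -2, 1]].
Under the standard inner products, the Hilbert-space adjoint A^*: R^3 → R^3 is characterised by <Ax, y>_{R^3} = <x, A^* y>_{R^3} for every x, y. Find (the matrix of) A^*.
A^* = A^T =
[[1, 1, -1],
 [-1, 0, -2],
 [3, -1, 1]]

For real matrices with standard dot products, the defining identity <Ax, y> = <x, A^* y> gives (Ax)^T y = x^T (A^*) y, i.e. x^T A^T y = x^T (A^*) y. Since this holds for all x, y, we must have A^* = A^T. Therefore
A^* =
[[1, 1, -1],
 [-1, 0, -2],
 [3, -1, 1]].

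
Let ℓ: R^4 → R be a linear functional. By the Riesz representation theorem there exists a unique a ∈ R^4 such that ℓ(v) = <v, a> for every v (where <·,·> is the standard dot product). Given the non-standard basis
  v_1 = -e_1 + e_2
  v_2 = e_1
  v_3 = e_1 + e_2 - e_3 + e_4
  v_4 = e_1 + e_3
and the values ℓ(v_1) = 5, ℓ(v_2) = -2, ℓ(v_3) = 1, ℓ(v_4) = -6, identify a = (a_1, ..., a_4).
a = (-2, 3, -4, -4)

Write a = (a_1, ..., a_4) in the standard basis. For each basis vector v_i, ℓ(v_i) = <v_i, a> is a linear equation in the a_j's. Collect the n equations into a matrix system V a = ℓ, where row i of V is v_i (expressed in the standard basis). Since V is invertible (lower-triangular with 1s on the diagonal, up to permutation), solve by back-substitution:
  V =
[[-1, 1, 0, 0],
 [1, 0, 0, 0],
 [1, 1, -1, 1],
 [1, 0, 1, 0]]
  V a = (5, -2, 1, -6)
Solving gives a = (-2, 3, -4, -4).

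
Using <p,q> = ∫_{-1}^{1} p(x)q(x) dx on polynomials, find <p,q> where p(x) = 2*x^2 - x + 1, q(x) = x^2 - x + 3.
<p,q> = 182/15

Expand the product: p(x)·q(x) = 2*x^4 - 3*x^3 + 8*x^2 - 4*x + 3.
∫_{-1}^{1} of each monomial x^k gives [2/(k+1) if k even, 0 if k odd]. Integrating term-by-term (or equivalently evaluating the antiderivative F(x) = 2*x^5/5 - 3*x^4/4 + 8*x^3/3 - 2*x^2 + 3*x at the endpoints):
  F(1) − F(−1) = 199/60 − (-529/60) = 182/15.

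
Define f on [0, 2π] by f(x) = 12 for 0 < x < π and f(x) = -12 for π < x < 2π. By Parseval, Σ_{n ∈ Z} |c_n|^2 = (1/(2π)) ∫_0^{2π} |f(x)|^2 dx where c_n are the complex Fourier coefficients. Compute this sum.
Σ |c_n|^2 = 144

Parseval equates the L^2 energy of f (normalised by 1/(2π)) with the ℓ^2 sum of its Fourier coefficients: (1/(2π)) ∫_0^{2π} |f|^2 = Σ |c_n|^2.
Compute the left side: (1/(2π)) [∫_0^π 12^2 dx + ∫_π^{2π} (-12)^2 dx] = (1/(2π)) · (144π + 144π) = (144 + 144)/2 = 144.
So Σ_{n ∈ Z} |c_n|^2 = 144.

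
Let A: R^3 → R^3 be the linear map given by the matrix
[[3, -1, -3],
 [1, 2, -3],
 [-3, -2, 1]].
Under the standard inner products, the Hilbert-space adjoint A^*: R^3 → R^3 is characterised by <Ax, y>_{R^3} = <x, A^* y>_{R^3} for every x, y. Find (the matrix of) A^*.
A^* = A^T =
[[3, 1, -3],
 [-1, 2, -2],
 [-3, -3, 1]]

For real matrices with standard dot products, the defining identity <Ax, y> = <x, A^* y> gives (Ax)^T y = x^T (A^*) y, i.e. x^T A^T y = x^T (A^*) y. Since this holds for all x, y, we must have A^* = A^T. Therefore
A^* =
[[3, 1, -3],
 [-1, 2, -2],
 [-3, -3, 1]].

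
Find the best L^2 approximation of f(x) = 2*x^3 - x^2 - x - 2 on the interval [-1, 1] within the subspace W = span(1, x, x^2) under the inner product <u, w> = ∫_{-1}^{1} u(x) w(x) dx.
g(x) = -x^2 + x/5 - 2

The best approximation g ∈ W is the orthogonal projection of f onto W. Writing g = a_0 + a_1 x + a_2 x^2, the coefficients solve the normal equations G · a = b where
  G_{ij} = <φ_i, φ_j> and b_i = <f, φ_i>, with φ_0 = 1, φ_1 = x, φ_2 = x^2.
G =
  [2, 0, 2/3]
  [0, 2/3, 0]
  [2/3, 0, 2/5],
b = (-14/3, 2/15, -26/15).
Solving gives a_0 = -2, a_1 = 1/5, a_2 = -1, so
  g(x) = -x^2 + x/5 - 2.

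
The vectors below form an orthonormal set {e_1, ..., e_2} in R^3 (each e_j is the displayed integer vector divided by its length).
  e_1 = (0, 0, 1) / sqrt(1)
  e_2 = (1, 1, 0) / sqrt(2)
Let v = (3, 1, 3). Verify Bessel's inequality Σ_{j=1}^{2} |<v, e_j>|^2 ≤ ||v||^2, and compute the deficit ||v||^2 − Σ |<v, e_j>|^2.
Σ |<v, e_j>|^2 = 17; ||v||^2 = 19; deficit = 2

Write each e_j = u_j / sqrt(<u_j, u_j>) where u_j is the displayed integer vector. Then <v, e_j> = <v, u_j> / sqrt(<u_j, u_j>), so |<v, e_j>|^2 = <v, u_j>^2 / <u_j, u_j>.
Coefficients: <v, e_1> = 3/sqrt(1), <v, e_2> = 4/sqrt(2).
Square and sum: Σ |<v, e_j>|^2 = 17.
Compute ||v||^2 = v·v = 19.
Deficit = 19 − 17 = 2 ≥ 0, confirming Bessel's inequality. (The deficit equals ||v − Σ <v,e_j> e_j||^2, the squared distance from v to span{e_j}.)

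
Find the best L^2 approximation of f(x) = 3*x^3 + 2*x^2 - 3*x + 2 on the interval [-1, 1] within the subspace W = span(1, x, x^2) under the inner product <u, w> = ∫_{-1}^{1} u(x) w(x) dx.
g(x) = 2*x^2 - 6*x/5 + 2

The best approximation g ∈ W is the orthogonal projection of f onto W. Writing g = a_0 + a_1 x + a_2 x^2, the coefficients solve the normal equations G · a = b where
  G_{ij} = <φ_i, φ_j> and b_i = <f, φ_i>, with φ_0 = 1, φ_1 = x, φ_2 = x^2.
G =
  [2, 0, 2/3]
  [0, 2/3, 0]
  [2/3, 0, 2/5],
b = (16/3, -4/5, 32/15).
Solving gives a_0 = 2, a_1 = -6/5, a_2 = 2, so
  g(x) = 2*x^2 - 6*x/5 + 2.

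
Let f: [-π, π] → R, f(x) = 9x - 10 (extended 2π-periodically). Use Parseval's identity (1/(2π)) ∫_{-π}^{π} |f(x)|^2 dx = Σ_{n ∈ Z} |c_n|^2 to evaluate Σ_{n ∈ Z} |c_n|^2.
Σ |c_n|^2 = 27π^2 + 100

Expand and integrate term by term over [-π, π]:
  ∫ (9x)^2 dx = 81·(2π^3/3); ∫ 2·9·(-10)·x dx = 0 (odd integrand); ∫ (-10)^2 dx = 100·2π.
So (1/(2π)) ∫_{-π}^{π} (9x - 10)^2 dx = 81π^2/3 + 100 = 27π^2 + 100.
Parseval ⇒ Σ |c_n|^2 = 27π^2 + 100.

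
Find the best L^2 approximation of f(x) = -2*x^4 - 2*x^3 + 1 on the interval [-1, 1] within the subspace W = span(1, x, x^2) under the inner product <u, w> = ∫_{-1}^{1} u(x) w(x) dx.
g(x) = -12*x^2/7 - 6*x/5 + 41/35

The best approximation g ∈ W is the orthogonal projection of f onto W. Writing g = a_0 + a_1 x + a_2 x^2, the coefficients solve the normal equations G · a = b where
  G_{ij} = <φ_i, φ_j> and b_i = <f, φ_i>, with φ_0 = 1, φ_1 = x, φ_2 = x^2.
G =
  [2, 0, 2/3]
  [0, 2/3, 0]
  [2/3, 0, 2/5],
b = (6/5, -4/5, 2/21).
Solving gives a_0 = 41/35, a_1 = -6/5, a_2 = -12/7, so
  g(x) = -12*x^2/7 - 6*x/5 + 41/35.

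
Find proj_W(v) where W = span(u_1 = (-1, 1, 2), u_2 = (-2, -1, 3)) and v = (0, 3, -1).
proj_W(v) = (6/7, 99/35, -17/35)

Set up U = [u_1 | ... | u_2] ∈ R^(3×2). The projector onto W = col(U) is P = U (U^T U)^(-1) U^T.
Compute U^T U =
  [6, 7]
  [7, 14],
and U^T v = (1, -6).
Solve U^T U · c = U^T v for the coefficients: c = (8/5, -43/35). The projection is proj_W(v) = U c.
Check: (v - proj_W(v)) · u_1 = 0  (should be 0).
Check: (v - proj_W(v)) · u_2 = 0  (should be 0).
Result: proj_W(v) = (6/7, 99/35, -17/35).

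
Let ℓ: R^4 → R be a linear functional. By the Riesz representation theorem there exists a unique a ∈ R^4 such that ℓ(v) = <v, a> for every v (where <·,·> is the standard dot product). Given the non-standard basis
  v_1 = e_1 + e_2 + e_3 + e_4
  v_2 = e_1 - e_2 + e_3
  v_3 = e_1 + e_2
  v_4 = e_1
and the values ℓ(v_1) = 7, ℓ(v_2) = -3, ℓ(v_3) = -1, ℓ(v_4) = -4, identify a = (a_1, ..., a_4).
a = (-4, 3, 4, 4)

Write a = (a_1, ..., a_4) in the standard basis. For each basis vector v_i, ℓ(v_i) = <v_i, a> is a linear equation in the a_j's. Collect the n equations into a matrix system V a = ℓ, where row i of V is v_i (expressed in the standard basis). Since V is invertible (lower-triangular with 1s on the diagonal, up to permutation), solve by back-substitution:
  V =
[[1, 1, 1, 1],
 [1, -1, 1, 0],
 [1, 1, 0, 0],
 [1, 0, 0, 0]]
  V a = (7, -3, -1, -4)
Solving gives a = (-4, 3, 4, 4).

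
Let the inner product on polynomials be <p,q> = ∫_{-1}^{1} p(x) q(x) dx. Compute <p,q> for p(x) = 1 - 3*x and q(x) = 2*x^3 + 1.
<p,q> = -2/5

Expand the product: p(x)·q(x) = -6*x^4 + 2*x^3 - 3*x + 1.
∫_{-1}^{1} of each monomial x^k gives [2/(k+1) if k even, 0 if k odd]. Integrating term-by-term (or equivalently evaluating the antiderivative F(x) = -6*x^5/5 + x^4/2 - 3*x^2/2 + x at the endpoints):
  F(1) − F(−1) = -6/5 − (-4/5) = -2/5.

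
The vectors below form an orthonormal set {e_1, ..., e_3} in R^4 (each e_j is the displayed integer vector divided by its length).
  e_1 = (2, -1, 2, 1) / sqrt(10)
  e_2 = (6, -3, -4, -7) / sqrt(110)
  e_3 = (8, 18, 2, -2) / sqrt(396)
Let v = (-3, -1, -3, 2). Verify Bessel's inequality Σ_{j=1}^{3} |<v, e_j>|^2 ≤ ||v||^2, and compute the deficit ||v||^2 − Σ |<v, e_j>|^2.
Σ |<v, e_j>|^2 = 158/9; ||v||^2 = 23; deficit = 49/9

Write each e_j = u_j / sqrt(<u_j, u_j>) where u_j is the displayed integer vector. Then <v, e_j> = <v, u_j> / sqrt(<u_j, u_j>), so |<v, e_j>|^2 = <v, u_j>^2 / <u_j, u_j>.
Coefficients: <v, e_1> = -9/sqrt(10), <v, e_2> = -17/sqrt(110), <v, e_3> = -52/sqrt(396).
Square and sum: Σ |<v, e_j>|^2 = 158/9.
Compute ||v||^2 = v·v = 23.
Deficit = 23 − 158/9 = 49/9 ≥ 0, confirming Bessel's inequality. (The deficit equals ||v − Σ <v,e_j> e_j||^2, the squared distance from v to span{e_j}.)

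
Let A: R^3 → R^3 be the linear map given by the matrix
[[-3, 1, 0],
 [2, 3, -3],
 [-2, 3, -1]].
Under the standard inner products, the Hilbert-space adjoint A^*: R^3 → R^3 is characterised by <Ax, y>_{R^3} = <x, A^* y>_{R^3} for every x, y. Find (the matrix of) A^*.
A^* = A^T =
[[-3, 2, -2],
 [1, 3, 3],
 [0, -3, -1]]

For real matrices with standard dot products, the defining identity <Ax, y> = <x, A^* y> gives (Ax)^T y = x^T (A^*) y, i.e. x^T A^T y = x^T (A^*) y. Since this holds for all x, y, we must have A^* = A^T. Therefore
A^* =
[[-3, 2, -2],
 [1, 3, 3],
 [0, -3, -1]].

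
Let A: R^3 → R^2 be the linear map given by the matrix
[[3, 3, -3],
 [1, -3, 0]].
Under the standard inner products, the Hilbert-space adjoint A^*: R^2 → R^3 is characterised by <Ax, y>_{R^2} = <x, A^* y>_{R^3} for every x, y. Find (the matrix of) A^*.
A^* = A^T =
[[3, 1],
 [3, -3],
 [-3, 0]]

For real matrices with standard dot products, the defining identity <Ax, y> = <x, A^* y> gives (Ax)^T y = x^T (A^*) y, i.e. x^T A^T y = x^T (A^*) y. Since this holds for all x, y, we must have A^* = A^T. Therefore
A^* =
[[3, 1],
 [3, -3],
 [-3, 0]].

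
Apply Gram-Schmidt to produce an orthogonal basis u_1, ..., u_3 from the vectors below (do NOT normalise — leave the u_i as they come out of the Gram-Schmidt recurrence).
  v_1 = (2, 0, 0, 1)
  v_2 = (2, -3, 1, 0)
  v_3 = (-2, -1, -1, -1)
Orthogonal basis:
  u_1 = (2, 0, 0, 1)
  u_2 = (2/5, -3, 1, -4/5)
  u_3 = (-2/27, -4/9, -32/27, 4/27)

Apply the Gram-Schmidt recurrence
  u_1 = v_1
  u_i = v_i − Σ_{j<i} ((v_i · u_j) / (u_j · u_j)) · u_j.

Step by step this gives:
  u_1 = (2, 0, 0, 1)
  u_2 = (2/5, -3, 1, -4/5)
  u_3 = (-2/27, -4/9, -32/27, 4/27)

Orthogonality check:
  u_2 · u_1 = 0 (should be 0)
  u_3 · u_1 = 0 (should be 0)
  u_3 · u_2 = 0 (should be 0)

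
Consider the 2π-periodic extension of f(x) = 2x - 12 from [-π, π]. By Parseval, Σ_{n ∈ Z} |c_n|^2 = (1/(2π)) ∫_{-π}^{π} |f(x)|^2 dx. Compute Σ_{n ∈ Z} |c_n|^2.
Σ |c_n|^2 = 4π^2/3 + 144

Expand and integrate term by term over [-π, π]:
  ∫ (2x)^2 dx = 4·(2π^3/3); ∫ 2·2·(-12)·x dx = 0 (odd integrand); ∫ (-12)^2 dx = 144·2π.
So (1/(2π)) ∫_{-π}^{π} (2x - 12)^2 dx = 4π^2/3 + 144 = 4π^2/3 + 144.
Parseval ⇒ Σ |c_n|^2 = 4π^2/3 + 144.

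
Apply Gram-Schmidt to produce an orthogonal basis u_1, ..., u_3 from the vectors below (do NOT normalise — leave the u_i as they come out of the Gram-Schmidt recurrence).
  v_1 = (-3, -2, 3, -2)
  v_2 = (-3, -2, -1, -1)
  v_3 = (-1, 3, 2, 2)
Orthogonal basis:
  u_1 = (-3, -2, 3, -2)
  u_2 = (-21/13, -14/13, -31/13, -1/13)
  u_3 = (-183/82, 268/123, 115/246, 230/123)

Apply the Gram-Schmidt recurrence
  u_1 = v_1
  u_i = v_i − Σ_{j<i} ((v_i · u_j) / (u_j · u_j)) · u_j.

Step by step this gives:
  u_1 = (-3, -2, 3, -2)
  u_2 = (-21/13, -14/13, -31/13, -1/13)
  u_3 = (-183/82, 268/123, 115/246, 230/123)

Orthogonality check:
  u_2 · u_1 = 0 (should be 0)
  u_3 · u_1 = 0 (should be 0)
  u_3 · u_2 = 0 (should be 0)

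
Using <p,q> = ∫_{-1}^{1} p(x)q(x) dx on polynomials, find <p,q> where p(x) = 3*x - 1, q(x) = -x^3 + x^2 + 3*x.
<p,q> = 62/15

Expand the product: p(x)·q(x) = -3*x^4 + 4*x^3 + 8*x^2 - 3*x.
∫_{-1}^{1} of each monomial x^k gives [2/(k+1) if k even, 0 if k odd]. Integrating term-by-term (or equivalently evaluating the antiderivative F(x) = -3*x^5/5 + x^4 + 8*x^3/3 - 3*x^2/2 at the endpoints):
  F(1) − F(−1) = 47/30 − (-77/30) = 62/15.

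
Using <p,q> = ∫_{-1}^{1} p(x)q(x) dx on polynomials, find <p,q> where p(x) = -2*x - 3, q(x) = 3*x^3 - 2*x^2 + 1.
<p,q> = -22/5

Expand the product: p(x)·q(x) = -6*x^4 - 5*x^3 + 6*x^2 - 2*x - 3.
∫_{-1}^{1} of each monomial x^k gives [2/(k+1) if k even, 0 if k odd]. Integrating term-by-term (or equivalently evaluating the antiderivative F(x) = -6*x^5/5 - 5*x^4/4 + 2*x^3 - x^2 - 3*x at the endpoints):
  F(1) − F(−1) = -89/20 − (-1/20) = -22/5.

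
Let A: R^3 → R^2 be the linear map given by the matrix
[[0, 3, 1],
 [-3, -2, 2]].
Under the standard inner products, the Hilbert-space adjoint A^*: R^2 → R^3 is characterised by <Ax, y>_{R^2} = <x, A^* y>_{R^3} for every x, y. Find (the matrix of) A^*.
A^* = A^T =
[[0, -3],
 [3, -2],
 [1, 2]]

For real matrices with standard dot products, the defining identity <Ax, y> = <x, A^* y> gives (Ax)^T y = x^T (A^*) y, i.e. x^T A^T y = x^T (A^*) y. Since this holds for all x, y, we must have A^* = A^T. Therefore
A^* =
[[0, -3],
 [3, -2],
 [1, 2]].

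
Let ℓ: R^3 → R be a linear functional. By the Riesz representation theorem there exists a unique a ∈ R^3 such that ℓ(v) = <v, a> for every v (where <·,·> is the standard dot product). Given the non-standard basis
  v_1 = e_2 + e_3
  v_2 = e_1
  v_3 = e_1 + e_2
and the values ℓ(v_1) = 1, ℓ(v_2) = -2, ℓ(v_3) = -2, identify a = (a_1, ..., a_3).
a = (-2, 0, 1)

Write a = (a_1, ..., a_3) in the standard basis. For each basis vector v_i, ℓ(v_i) = <v_i, a> is a linear equation in the a_j's. Collect the n equations into a matrix system V a = ℓ, where row i of V is v_i (expressed in the standard basis). Since V is invertible (lower-triangular with 1s on the diagonal, up to permutation), solve by back-substitution:
  V =
[[0, 1, 1],
 [1, 0, 0],
 [1, 1, 0]]
  V a = (1, -2, -2)
Solving gives a = (-2, 0, 1).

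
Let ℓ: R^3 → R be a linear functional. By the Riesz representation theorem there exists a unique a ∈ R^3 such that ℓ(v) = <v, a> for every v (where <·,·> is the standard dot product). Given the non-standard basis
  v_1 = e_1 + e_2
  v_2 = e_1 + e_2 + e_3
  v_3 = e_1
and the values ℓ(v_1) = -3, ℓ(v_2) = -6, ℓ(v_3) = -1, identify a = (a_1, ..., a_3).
a = (-1, -2, -3)

Write a = (a_1, ..., a_3) in the standard basis. For each basis vector v_i, ℓ(v_i) = <v_i, a> is a linear equation in the a_j's. Collect the n equations into a matrix system V a = ℓ, where row i of V is v_i (expressed in the standard basis). Since V is invertible (lower-triangular with 1s on the diagonal, up to permutation), solve by back-substitution:
  V =
[[1, 1, 0],
 [1, 1, 1],
 [1, 0, 0]]
  V a = (-3, -6, -1)
Solving gives a = (-1, -2, -3).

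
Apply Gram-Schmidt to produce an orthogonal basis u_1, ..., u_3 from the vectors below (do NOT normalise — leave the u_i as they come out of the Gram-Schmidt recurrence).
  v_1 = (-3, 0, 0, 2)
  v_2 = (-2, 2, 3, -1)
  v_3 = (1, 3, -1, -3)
Orthogonal basis:
  u_1 = (-3, 0, 0, 2)
  u_2 = (-14/13, 2, 3, -21/13)
  u_3 = (-70/109, 239/109, -241/109, -105/109)

Apply the Gram-Schmidt recurrence
  u_1 = v_1
  u_i = v_i − Σ_{j<i} ((v_i · u_j) / (u_j · u_j)) · u_j.

Step by step this gives:
  u_1 = (-3, 0, 0, 2)
  u_2 = (-14/13, 2, 3, -21/13)
  u_3 = (-70/109, 239/109, -241/109, -105/109)

Orthogonality check:
  u_2 · u_1 = 0 (should be 0)
  u_3 · u_1 = 0 (should be 0)
  u_3 · u_2 = 0 (should be 0)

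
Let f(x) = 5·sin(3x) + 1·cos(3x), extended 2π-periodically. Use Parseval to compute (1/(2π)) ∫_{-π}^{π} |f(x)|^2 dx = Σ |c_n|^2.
Σ |c_n|^2 = 13

Expand |f|^2 and use orthogonality of {sin(nx), cos(mx)} on [-π, π]:
  ∫_{-π}^{π} sin(nx)^2 dx = π, ∫ cos(mx)^2 dx = π, and cross terms integrate to 0.
So ∫_{-π}^{π} f(x)^2 dx = 5^2 · π + 1^2 · π = (25 + 1)π.
Divide by 2π: (25 + 1)/2 = 13.
By Parseval, this equals Σ |c_n|^2.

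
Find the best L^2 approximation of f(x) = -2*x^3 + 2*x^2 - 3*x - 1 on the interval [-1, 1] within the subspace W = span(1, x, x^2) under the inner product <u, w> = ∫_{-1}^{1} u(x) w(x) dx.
g(x) = 2*x^2 - 21*x/5 - 1

The best approximation g ∈ W is the orthogonal projection of f onto W. Writing g = a_0 + a_1 x + a_2 x^2, the coefficients solve the normal equations G · a = b where
  G_{ij} = <φ_i, φ_j> and b_i = <f, φ_i>, with φ_0 = 1, φ_1 = x, φ_2 = x^2.
G =
  [2, 0, 2/3]
  [0, 2/3, 0]
  [2/3, 0, 2/5],
b = (-2/3, -14/5, 2/15).
Solving gives a_0 = -1, a_1 = -21/5, a_2 = 2, so
  g(x) = 2*x^2 - 21*x/5 - 1.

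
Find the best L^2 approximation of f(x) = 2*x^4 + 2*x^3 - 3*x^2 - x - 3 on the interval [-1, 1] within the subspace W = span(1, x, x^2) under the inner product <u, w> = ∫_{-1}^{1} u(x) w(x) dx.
g(x) = -9*x^2/7 + x/5 - 111/35

The best approximation g ∈ W is the orthogonal projection of f onto W. Writing g = a_0 + a_1 x + a_2 x^2, the coefficients solve the normal equations G · a = b where
  G_{ij} = <φ_i, φ_j> and b_i = <f, φ_i>, with φ_0 = 1, φ_1 = x, φ_2 = x^2.
G =
  [2, 0, 2/3]
  [0, 2/3, 0]
  [2/3, 0, 2/5],
b = (-36/5, 2/15, -92/35).
Solving gives a_0 = -111/35, a_1 = 1/5, a_2 = -9/7, so
  g(x) = -9*x^2/7 + x/5 - 111/35.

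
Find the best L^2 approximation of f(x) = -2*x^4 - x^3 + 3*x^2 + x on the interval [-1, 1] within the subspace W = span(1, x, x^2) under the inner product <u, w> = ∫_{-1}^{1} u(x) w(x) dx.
g(x) = 9*x^2/7 + 2*x/5 + 6/35

The best approximation g ∈ W is the orthogonal projection of f onto W. Writing g = a_0 + a_1 x + a_2 x^2, the coefficients solve the normal equations G · a = b where
  G_{ij} = <φ_i, φ_j> and b_i = <f, φ_i>, with φ_0 = 1, φ_1 = x, φ_2 = x^2.
G =
  [2, 0, 2/3]
  [0, 2/3, 0]
  [2/3, 0, 2/5],
b = (6/5, 4/15, 22/35).
Solving gives a_0 = 6/35, a_1 = 2/5, a_2 = 9/7, so
  g(x) = 9*x^2/7 + 2*x/5 + 6/35.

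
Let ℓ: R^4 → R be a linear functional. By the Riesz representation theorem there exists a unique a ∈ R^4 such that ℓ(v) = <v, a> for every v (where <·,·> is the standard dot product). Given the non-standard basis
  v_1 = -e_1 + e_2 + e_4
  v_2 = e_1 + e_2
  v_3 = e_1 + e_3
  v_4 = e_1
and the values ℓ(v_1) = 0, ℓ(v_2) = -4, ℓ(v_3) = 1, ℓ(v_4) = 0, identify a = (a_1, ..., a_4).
a = (0, -4, 1, 4)

Write a = (a_1, ..., a_4) in the standard basis. For each basis vector v_i, ℓ(v_i) = <v_i, a> is a linear equation in the a_j's. Collect the n equations into a matrix system V a = ℓ, where row i of V is v_i (expressed in the standard basis). Since V is invertible (lower-triangular with 1s on the diagonal, up to permutation), solve by back-substitution:
  V =
[[-1, 1, 0, 1],
 [1, 1, 0, 0],
 [1, 0, 1, 0],
 [1, 0, 0, 0]]
  V a = (0, -4, 1, 0)
Solving gives a = (0, -4, 1, 4).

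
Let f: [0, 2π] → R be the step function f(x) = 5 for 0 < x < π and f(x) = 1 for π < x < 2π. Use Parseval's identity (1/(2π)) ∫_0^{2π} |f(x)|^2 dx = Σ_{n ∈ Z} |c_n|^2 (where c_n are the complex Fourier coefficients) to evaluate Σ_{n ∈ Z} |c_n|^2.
Σ |c_n|^2 = 13

Parseval equates the L^2 energy of f (normalised by 1/(2π)) with the ℓ^2 sum of its Fourier coefficients: (1/(2π)) ∫_0^{2π} |f|^2 = Σ |c_n|^2.
Compute the left side: (1/(2π)) [∫_0^π 5^2 dx + ∫_π^{2π} 1^2 dx] = (1/(2π)) · (25π + 1π) = (25 + 1)/2 = 13.
So Σ_{n ∈ Z} |c_n|^2 = 13.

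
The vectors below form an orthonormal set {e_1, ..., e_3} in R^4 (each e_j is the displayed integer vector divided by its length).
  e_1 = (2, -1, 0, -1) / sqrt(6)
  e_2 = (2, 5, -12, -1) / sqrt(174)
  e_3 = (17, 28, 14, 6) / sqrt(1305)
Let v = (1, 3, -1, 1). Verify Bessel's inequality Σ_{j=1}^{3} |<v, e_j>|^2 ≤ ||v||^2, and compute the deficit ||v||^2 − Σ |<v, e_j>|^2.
Σ |<v, e_j>|^2 = 59/5; ||v||^2 = 12; deficit = 1/5

Write each e_j = u_j / sqrt(<u_j, u_j>) where u_j is the displayed integer vector. Then <v, e_j> = <v, u_j> / sqrt(<u_j, u_j>), so |<v, e_j>|^2 = <v, u_j>^2 / <u_j, u_j>.
Coefficients: <v, e_1> = -2/sqrt(6), <v, e_2> = 28/sqrt(174), <v, e_3> = 93/sqrt(1305).
Square and sum: Σ |<v, e_j>|^2 = 59/5.
Compute ||v||^2 = v·v = 12.
Deficit = 12 − 59/5 = 1/5 ≥ 0, confirming Bessel's inequality. (The deficit equals ||v − Σ <v,e_j> e_j||^2, the squared distance from v to span{e_j}.)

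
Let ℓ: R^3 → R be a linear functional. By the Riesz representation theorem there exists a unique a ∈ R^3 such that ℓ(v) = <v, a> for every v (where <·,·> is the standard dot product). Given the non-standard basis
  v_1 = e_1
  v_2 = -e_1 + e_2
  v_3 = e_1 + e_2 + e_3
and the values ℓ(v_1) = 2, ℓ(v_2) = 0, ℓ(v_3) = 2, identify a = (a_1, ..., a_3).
a = (2, 2, -2)

Write a = (a_1, ..., a_3) in the standard basis. For each basis vector v_i, ℓ(v_i) = <v_i, a> is a linear equation in the a_j's. Collect the n equations into a matrix system V a = ℓ, where row i of V is v_i (expressed in the standard basis). Since V is invertible (lower-triangular with 1s on the diagonal, up to permutation), solve by back-substitution:
  V =
[[1, 0, 0],
 [-1, 1, 0],
 [1, 1, 1]]
  V a = (2, 0, 2)
Solving gives a = (2, 2, -2).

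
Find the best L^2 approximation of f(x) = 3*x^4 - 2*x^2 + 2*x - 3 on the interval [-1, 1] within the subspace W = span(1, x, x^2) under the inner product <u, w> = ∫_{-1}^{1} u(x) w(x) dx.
g(x) = 4*x^2/7 + 2*x - 114/35

The best approximation g ∈ W is the orthogonal projection of f onto W. Writing g = a_0 + a_1 x + a_2 x^2, the coefficients solve the normal equations G · a = b where
  G_{ij} = <φ_i, φ_j> and b_i = <f, φ_i>, with φ_0 = 1, φ_1 = x, φ_2 = x^2.
G =
  [2, 0, 2/3]
  [0, 2/3, 0]
  [2/3, 0, 2/5],
b = (-92/15, 4/3, -68/35).
Solving gives a_0 = -114/35, a_1 = 2, a_2 = 4/7, so
  g(x) = 4*x^2/7 + 2*x - 114/35.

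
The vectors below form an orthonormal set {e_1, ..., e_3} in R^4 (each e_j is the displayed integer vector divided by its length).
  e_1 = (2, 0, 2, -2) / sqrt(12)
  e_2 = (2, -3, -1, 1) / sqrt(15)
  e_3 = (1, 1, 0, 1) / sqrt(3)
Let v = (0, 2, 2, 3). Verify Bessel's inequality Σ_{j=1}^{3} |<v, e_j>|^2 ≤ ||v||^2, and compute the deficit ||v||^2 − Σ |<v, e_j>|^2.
Σ |<v, e_j>|^2 = 31/3; ||v||^2 = 17; deficit = 20/3

Write each e_j = u_j / sqrt(<u_j, u_j>) where u_j is the displayed integer vector. Then <v, e_j> = <v, u_j> / sqrt(<u_j, u_j>), so |<v, e_j>|^2 = <v, u_j>^2 / <u_j, u_j>.
Coefficients: <v, e_1> = -2/sqrt(12), <v, e_2> = -5/sqrt(15), <v, e_3> = 5/sqrt(3).
Square and sum: Σ |<v, e_j>|^2 = 31/3.
Compute ||v||^2 = v·v = 17.
Deficit = 17 − 31/3 = 20/3 ≥ 0, confirming Bessel's inequality. (The deficit equals ||v − Σ <v,e_j> e_j||^2, the squared distance from v to span{e_j}.)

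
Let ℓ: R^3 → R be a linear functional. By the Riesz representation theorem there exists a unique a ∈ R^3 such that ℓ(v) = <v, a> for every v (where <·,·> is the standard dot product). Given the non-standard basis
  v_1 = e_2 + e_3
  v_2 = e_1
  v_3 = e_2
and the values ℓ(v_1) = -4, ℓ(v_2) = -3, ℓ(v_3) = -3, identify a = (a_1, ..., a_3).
a = (-3, -3, -1)

Write a = (a_1, ..., a_3) in the standard basis. For each basis vector v_i, ℓ(v_i) = <v_i, a> is a linear equation in the a_j's. Collect the n equations into a matrix system V a = ℓ, where row i of V is v_i (expressed in the standard basis). Since V is invertible (lower-triangular with 1s on the diagonal, up to permutation), solve by back-substitution:
  V =
[[0, 1, 1],
 [1, 0, 0],
 [0, 1, 0]]
  V a = (-4, -3, -3)
Solving gives a = (-3, -3, -1).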